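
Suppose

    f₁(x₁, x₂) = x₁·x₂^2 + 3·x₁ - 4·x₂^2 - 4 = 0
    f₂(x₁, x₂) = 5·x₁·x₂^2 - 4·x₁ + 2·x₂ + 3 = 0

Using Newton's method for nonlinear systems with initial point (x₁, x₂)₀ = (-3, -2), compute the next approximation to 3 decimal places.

At (-3, -2): F = (-41.000, -49.000).
Jacobian J = [[x₂^2 + 3, 2·x₁·x₂ - 8·x₂], [5·x₂^2 - 4, 10·x₁·x₂ + 2]].
At the point, J = [[7.000, 28.000], [16.000, 62.000]] (det J = -14.000).
Solving J·Δ = −F gives Δ = (-83.571, 22.357).
Then the next iterate is (x₁, x₂)₁ = (-86.571, 20.357).

(-86.571, 20.357)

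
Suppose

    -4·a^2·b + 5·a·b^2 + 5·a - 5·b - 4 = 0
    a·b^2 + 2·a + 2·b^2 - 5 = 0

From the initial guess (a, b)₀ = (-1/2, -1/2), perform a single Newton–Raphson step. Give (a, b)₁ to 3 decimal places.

(8.500, 9.250)

At (-1/2, -1/2): F = (-4.125, -5.625).
Jacobian J = [[-8·a·b + 5·b^2 + 5, -4·a^2 + 10·a·b - 5], [b^2 + 2, 2·a·b + 4·b]].
At the point, J = [[4.250, -3.500], [2.250, -1.500]] (det J = 1.500).
Solving J·Δ = −F gives Δ = (9.000, 9.750).
Then the next iterate is (a, b)₁ = (8.500, 9.250).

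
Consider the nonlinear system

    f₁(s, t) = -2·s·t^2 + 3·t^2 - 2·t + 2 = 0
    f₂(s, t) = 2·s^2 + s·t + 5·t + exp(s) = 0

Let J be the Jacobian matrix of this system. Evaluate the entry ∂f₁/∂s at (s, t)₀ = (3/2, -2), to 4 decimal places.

-8.0000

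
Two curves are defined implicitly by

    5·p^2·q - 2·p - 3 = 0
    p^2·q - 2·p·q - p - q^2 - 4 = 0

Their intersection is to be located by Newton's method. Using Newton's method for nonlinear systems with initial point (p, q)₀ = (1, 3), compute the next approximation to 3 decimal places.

(1.079, 0.560)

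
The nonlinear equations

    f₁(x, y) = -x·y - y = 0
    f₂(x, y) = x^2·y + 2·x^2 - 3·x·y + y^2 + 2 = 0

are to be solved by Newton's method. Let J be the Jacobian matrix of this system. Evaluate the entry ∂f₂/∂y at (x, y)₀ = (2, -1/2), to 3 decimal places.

∂f₂/∂y = x^2 - 3·x + 2·y.
At (2, -1/2) this is -3.000.

-3.000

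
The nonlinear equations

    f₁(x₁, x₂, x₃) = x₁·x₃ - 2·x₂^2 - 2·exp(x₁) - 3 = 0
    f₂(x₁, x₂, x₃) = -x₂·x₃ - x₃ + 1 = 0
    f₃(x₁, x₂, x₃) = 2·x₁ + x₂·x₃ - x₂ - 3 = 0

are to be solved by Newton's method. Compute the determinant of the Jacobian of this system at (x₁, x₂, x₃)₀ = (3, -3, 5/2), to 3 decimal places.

-106.520

J = [[x₃ - 2·exp(x₁), -4·x₂, x₁], [0, -x₃, -x₂ - 1], [2, x₃ - 1, x₂]].
At the point, J = [[-37.67107, 12.000, 3.000], [0.000, -2.500, 2.000], [2.000, 1.500, -3.000]].
det J = -106.520.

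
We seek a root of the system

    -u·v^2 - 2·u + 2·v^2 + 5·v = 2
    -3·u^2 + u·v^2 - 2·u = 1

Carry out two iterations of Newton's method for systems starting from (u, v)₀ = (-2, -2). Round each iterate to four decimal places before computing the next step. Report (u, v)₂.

At (-2, -2): F = (8.0000, -17.0000).
Jacobian J = [[-v^2 - 2, -2·u·v + 4·v + 5], [-6·u + v^2 - 2, 2·u·v]].
At the point, J = [[-6.0000, -11.0000], [14.0000, 8.0000]] (det J = 106.0000).
Solving J·Δ = −F gives Δ = (1.1604, 0.0943).
Then the next iterate is (u, v)₁ = (-0.8396, -1.9057).
Round to (-0.8396, -1.9057) and repeat: F = (0.463254, -4.484753), J = [[-5.631692, -5.822851], [6.669292, 3.200051]].
Δ = (1.1835, -1.0651), so (u, v)₂ = (0.3439, -2.9708).

(0.3439, -2.9708)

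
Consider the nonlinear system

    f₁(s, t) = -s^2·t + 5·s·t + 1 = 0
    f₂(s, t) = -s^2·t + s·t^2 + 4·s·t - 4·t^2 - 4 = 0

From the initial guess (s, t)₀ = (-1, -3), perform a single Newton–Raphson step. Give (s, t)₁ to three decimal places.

(-0.532, -1.472)

At (-1, -3): F = (19.000, -34.000).
Jacobian J = [[-2·s·t + 5·t, -s^2 + 5·s], [-2·s·t + t^2 + 4·t, -s^2 + 2·s·t + 4·s - 8·t]].
At the point, J = [[-21.000, -6.000], [-9.000, 25.000]] (det J = -579.000).
Solving J·Δ = −F gives Δ = (0.468, 1.528).
Then the next iterate is (s, t)₁ = (-0.532, -1.472).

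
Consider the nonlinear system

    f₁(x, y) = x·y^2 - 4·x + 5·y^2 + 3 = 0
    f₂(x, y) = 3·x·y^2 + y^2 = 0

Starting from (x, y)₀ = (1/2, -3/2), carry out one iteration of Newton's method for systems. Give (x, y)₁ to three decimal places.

(0.560, -0.696)

At (1/2, -3/2): F = (13.375, 5.625).
Jacobian J = [[y^2 - 4, 2·x·y + 10·y], [3·y^2, 6·x·y + 2·y]].
At the point, J = [[-1.750, -16.500], [6.750, -7.500]] (det J = 124.500).
Solving J·Δ = −F gives Δ = (0.060, 0.804).
Then the next iterate is (x, y)₁ = (0.560, -0.696).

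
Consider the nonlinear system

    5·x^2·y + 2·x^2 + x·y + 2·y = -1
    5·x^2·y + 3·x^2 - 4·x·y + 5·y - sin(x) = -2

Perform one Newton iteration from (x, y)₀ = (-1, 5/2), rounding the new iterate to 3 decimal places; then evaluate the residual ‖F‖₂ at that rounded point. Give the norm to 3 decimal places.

2.614

At (-1, 5/2): F = (18.000, 40.84147).
Jacobian J = [[10·x·y + 4·x + y, 5·x^2 + x + 2], [10·x·y + 6·x - 4·y - cos(x), 5·x^2 - 4·x + 5]].
At the point, J = [[-26.500, 6.000], [-41.54030, 14.000]] (det J = -121.75819).
Solving J·Δ = −F gives Δ = (0.057, -2.748).
Then the next iterate is (x, y)₁ = (-0.943, -0.248).
Re-evaluating at (-0.943, -0.248): F = (1.41369, 2.19895), so ‖F‖₂ = 2.614.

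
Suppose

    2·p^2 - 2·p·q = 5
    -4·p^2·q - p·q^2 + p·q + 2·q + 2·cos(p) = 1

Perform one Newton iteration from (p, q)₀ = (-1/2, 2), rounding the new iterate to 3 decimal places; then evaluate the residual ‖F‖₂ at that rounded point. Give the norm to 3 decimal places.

At (-1/2, 2): F = (-2.500, 3.75517).
Jacobian J = [[4·p - 2·q, -2·p], [-8·p·q - q^2 + q - 2·sin(p), -4·p^2 - 2·p·q + p + 2]].
At the point, J = [[-6.000, 1.000], [6.95885, 2.500]] (det J = -21.95885).
Solving J·Δ = −F gives Δ = (-0.456, -0.234).
Then the next iterate is (p, q)₁ = (-0.956, 1.766).
Re-evaluating at (-0.956, 1.766): F = (0.20446, -1.47722), so ‖F‖₂ = 1.491.

1.491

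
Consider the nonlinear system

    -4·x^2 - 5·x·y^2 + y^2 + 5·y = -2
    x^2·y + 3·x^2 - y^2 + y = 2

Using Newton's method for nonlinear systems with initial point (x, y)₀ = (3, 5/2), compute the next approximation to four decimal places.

(1.7699, 1.8687)

At (3, 5/2): F = (-109.0000, 43.7500).
Jacobian J = [[-8·x - 5·y^2, -10·x·y + 2·y + 5], [2·x·y + 6·x, x^2 - 2·y + 1]].
At the point, J = [[-55.2500, -65.0000], [33.0000, 5.0000]] (det J = 1868.7500).
Solving J·Δ = −F gives Δ = (-1.2301, -0.6313).
Then the next iterate is (x, y)₁ = (1.7699, 1.8687).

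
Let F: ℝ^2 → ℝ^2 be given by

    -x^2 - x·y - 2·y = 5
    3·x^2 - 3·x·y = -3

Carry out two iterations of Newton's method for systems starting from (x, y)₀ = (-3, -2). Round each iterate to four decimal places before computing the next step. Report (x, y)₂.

(1.0665, 0.7440)

At (-3, -2): F = (-16.0000, 12.0000).
Jacobian J = [[-2·x - y, -x - 2], [6·x - 3·y, -3·x]].
At the point, J = [[8.0000, 1.0000], [-12.0000, 9.0000]] (det J = 84.0000).
Solving J·Δ = −F gives Δ = (1.8571, 1.1429).
Then the next iterate is (x, y)₁ = (-1.1429, -0.8571).
Round to (-1.1429, -0.8571) and repeat: F = (-5.5716, 3.979922), J = [[3.1429, -0.8571], [-4.2861, 3.4287]].
Δ = (2.2094, 1.6011), so (x, y)₂ = (1.0665, 0.7440).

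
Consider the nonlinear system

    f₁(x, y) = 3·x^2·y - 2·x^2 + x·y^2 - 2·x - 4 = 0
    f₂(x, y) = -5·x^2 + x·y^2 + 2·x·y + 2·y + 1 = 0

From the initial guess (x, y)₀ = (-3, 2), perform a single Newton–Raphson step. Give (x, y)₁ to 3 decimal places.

(-0.505, 3.927)

At (-3, 2): F = (26.000, -64.000).
Jacobian J = [[6·x·y - 4·x + y^2 - 2, 3·x^2 + 2·x·y], [-10·x + y^2 + 2·y, 2·x·y + 2·x + 2]].
At the point, J = [[-22.000, 15.000], [38.000, -16.000]] (det J = -218.000).
Solving J·Δ = −F gives Δ = (2.495, 1.927).
Then the next iterate is (x, y)₁ = (-0.505, 3.927).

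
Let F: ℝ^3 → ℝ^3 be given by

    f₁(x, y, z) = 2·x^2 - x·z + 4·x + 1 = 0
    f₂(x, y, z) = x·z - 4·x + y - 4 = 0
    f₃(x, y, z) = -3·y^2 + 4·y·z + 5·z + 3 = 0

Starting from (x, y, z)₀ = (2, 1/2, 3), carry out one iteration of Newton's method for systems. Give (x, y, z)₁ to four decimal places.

(2.3025, -7.4198, 9.8611)

At (2, 1/2, 3): F = (11.0000, -5.5000, 23.2500).
Jacobian J = [[4·x - z + 4, 0, -x], [z - 4, 1, x], [0, -6·y + 4·z, 4·y + 5]].
At the point, J = [[9.0000, 0.0000, -2.0000], [-1.0000, 1.0000, 2.0000], [0.0000, 9.0000, 7.0000]] (det J = -81.0000).
Solving J·Δ = −F gives Δ = (0.3025, -7.9198, 6.8611).
Then the next iterate is (x, y, z)₁ = (2.3025, -7.4198, 9.8611).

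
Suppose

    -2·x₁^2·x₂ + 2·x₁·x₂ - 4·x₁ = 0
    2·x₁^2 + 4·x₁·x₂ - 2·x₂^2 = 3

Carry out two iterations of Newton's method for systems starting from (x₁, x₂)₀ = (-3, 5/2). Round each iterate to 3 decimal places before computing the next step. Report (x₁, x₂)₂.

At (-3, 5/2): F = (-48.000, -27.500).
Jacobian J = [[-4·x₁·x₂ + 2·x₂ - 4, -2·x₁^2 + 2·x₁], [4·x₁ + 4·x₂, 4·x₁ - 4·x₂]].
At the point, J = [[31.000, -24.000], [-2.000, -22.000]] (det J = -730.000).
Solving J·Δ = −F gives Δ = (0.542, -1.299).
Then the next iterate is (x₁, x₂)₁ = (-2.458, 1.201).
Round to (-2.458, 1.201) and repeat: F = (-10.58443, -5.60951), J = [[10.21023, -16.99953], [-5.028, -14.636]].
Δ = (0.254, -0.470), so (x₁, x₂)₂ = (-2.204, 0.731).

(-2.204, 0.731)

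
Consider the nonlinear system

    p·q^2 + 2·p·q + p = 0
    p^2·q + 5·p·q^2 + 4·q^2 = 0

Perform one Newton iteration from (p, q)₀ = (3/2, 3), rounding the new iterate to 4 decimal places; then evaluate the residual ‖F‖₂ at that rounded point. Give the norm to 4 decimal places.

33.4693

At (3/2, 3): F = (24.0000, 110.2500).
Jacobian J = [[q^2 + 2·q + 1, 2·p·q + 2·p], [2·p·q + 5·q^2, p^2 + 10·p·q + 8·q]].
At the point, J = [[16.0000, 12.0000], [54.0000, 71.2500]] (det J = 492.0000).
Solving J·Δ = −F gives Δ = (-0.7866, -0.9512).
Then the next iterate is (p, q)₁ = (0.7134, 2.0488).
Re-evaluating at (0.7134, 2.0488): F = (6.631182, 32.805814), so ‖F‖₂ = 33.4693.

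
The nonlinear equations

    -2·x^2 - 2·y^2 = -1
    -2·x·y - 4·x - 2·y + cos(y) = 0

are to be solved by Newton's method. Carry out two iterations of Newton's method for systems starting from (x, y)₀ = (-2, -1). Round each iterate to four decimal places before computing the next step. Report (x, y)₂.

At (-2, -1): F = (-9.0000, 6.540302).
Jacobian J = [[-4·x, -4·y], [-2·y - 4, -2·x - sin(y) - 2]].
At the point, J = [[8.0000, 4.0000], [-2.0000, 2.841471]] (det J = 30.731768).
Solving J·Δ = −F gives Δ = (1.6834, -1.1168).
Then the next iterate is (x, y)₁ = (-0.3166, -2.1168).
Round to (-0.3166, -2.1168) and repeat: F = (-8.162156, 3.640366), J = [[1.2664, 8.4672], [0.2336, -0.512193]].
Δ = (-10.1437, 2.4811), so (x, y)₂ = (-10.4603, 0.3643).

(-10.4603, 0.3643)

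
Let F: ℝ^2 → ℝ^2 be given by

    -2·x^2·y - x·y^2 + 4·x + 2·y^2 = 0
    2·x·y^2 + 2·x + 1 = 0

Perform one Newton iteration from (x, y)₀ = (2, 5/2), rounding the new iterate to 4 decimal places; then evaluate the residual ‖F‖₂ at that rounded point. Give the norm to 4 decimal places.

At (2, 5/2): F = (-12.0000, 30.0000).
Jacobian J = [[-4·x·y - y^2 + 4, -2·x^2 - 2·x·y + 4·y], [2·y^2 + 2, 4·x·y]].
At the point, J = [[-22.2500, -8.0000], [14.5000, 20.0000]] (det J = -329.0000).
Solving J·Δ = −F gives Δ = (0.0000, -1.5000).
Then the next iterate is (x, y)₁ = (2.0000, 1.0000).
Re-evaluating at (2.0000, 1.0000): F = (0.0000, 9.0000), so ‖F‖₂ = 9.0000.

9.0000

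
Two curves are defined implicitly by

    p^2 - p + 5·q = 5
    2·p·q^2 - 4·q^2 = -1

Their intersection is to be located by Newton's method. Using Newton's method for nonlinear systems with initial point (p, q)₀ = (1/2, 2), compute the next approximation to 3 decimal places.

At (1/2, 2): F = (4.750, -11.000).
Jacobian J = [[2·p - 1, 5], [2·q^2, 4·p·q - 8·q]].
At the point, J = [[0.000, 5.000], [8.000, -12.000]] (det J = -40.000).
Solving J·Δ = −F gives Δ = (-0.050, -0.950).
Then the next iterate is (p, q)₁ = (0.450, 1.050).

(0.450, 1.050)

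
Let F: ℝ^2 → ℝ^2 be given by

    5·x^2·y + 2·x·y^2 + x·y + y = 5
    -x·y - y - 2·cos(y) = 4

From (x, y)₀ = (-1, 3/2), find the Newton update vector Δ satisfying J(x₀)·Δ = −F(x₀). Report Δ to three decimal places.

(-0.418, 1.762)

At (-1, 3/2): F = (-2.000, -4.14147).
Jacobian J = [[10·x·y + 2·y^2 + y, 5·x^2 + 4·x·y + x + 1], [-y, -x + 2·sin(y) - 1]].
At the point, J = [[-9.000, -1.000], [-1.500, 1.99499]] (det J = -19.45491).
Solving J·Δ = −F gives Δ = (-0.418, 1.762).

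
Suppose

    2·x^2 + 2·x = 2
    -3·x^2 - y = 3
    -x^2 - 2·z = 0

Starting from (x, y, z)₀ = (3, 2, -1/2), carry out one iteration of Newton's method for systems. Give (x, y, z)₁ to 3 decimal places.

(1.429, -1.714, 0.214)

At (3, 2, -1/2): F = (22.000, -32.000, -8.000).
Jacobian J = [[4·x + 2, 0, 0], [-6·x, -1, 0], [-2·x, 0, -2]].
At the point, J = [[14.000, 0.000, 0.000], [-18.000, -1.000, 0.000], [-6.000, 0.000, -2.000]] (det J = 28.000).
Solving J·Δ = −F gives Δ = (-1.571, -3.714, 0.714).
Then the next iterate is (x, y, z)₁ = (1.429, -1.714, 0.214).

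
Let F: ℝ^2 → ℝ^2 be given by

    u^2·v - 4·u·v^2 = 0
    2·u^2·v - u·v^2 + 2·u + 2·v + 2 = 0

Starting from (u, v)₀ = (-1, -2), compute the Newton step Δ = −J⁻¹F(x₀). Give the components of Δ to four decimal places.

(0.6667, 0.4000)

At (-1, -2): F = (14.0000, -4.0000).
Jacobian J = [[2·u·v - 4·v^2, u^2 - 8·u·v], [4·u·v - v^2 + 2, 2·u^2 - 2·u·v + 2]].
At the point, J = [[-12.0000, -15.0000], [6.0000, 0.0000]] (det J = 90.0000).
Solving J·Δ = −F gives Δ = (0.6667, 0.4000).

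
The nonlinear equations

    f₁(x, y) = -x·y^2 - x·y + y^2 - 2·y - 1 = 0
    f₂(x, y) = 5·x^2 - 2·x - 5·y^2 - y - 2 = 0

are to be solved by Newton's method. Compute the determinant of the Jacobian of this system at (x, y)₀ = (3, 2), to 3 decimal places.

J = [[-y^2 - y, -2·x·y - x + 2·y - 2], [10·x - 2, -10·y - 1]].
At the point, J = [[-6.000, -13.000], [28.000, -21.000]].
det J = 490.000.

490.000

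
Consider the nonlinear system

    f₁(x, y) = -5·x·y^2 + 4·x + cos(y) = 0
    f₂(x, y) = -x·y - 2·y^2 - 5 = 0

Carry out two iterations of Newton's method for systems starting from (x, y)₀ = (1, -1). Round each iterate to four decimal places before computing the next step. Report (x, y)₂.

(6.6106, -1.1227)

At (1, -1): F = (-0.459698, -6.0000).
Jacobian J = [[-5·y^2 + 4, -10·x·y - sin(y)], [-y, -x - 4·y]].
At the point, J = [[-1.0000, 10.841471], [1.0000, 3.0000]] (det J = -13.841471).
Solving J·Δ = −F gives Δ = (4.5999, 0.4667).
Then the next iterate is (x, y)₁ = (5.5999, -0.5333).
Round to (5.5999, -0.5333) and repeat: F = (15.297427, -2.582391), J = [[2.577956, 30.372645], [0.5333, -3.4667]].
Δ = (1.0107, -0.5894), so (x, y)₂ = (6.6106, -1.1227).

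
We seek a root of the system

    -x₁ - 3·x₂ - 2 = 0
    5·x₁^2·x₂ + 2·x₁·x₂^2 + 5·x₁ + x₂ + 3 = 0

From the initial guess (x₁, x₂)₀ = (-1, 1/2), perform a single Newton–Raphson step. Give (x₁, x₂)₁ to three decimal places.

(-4.400, 0.800)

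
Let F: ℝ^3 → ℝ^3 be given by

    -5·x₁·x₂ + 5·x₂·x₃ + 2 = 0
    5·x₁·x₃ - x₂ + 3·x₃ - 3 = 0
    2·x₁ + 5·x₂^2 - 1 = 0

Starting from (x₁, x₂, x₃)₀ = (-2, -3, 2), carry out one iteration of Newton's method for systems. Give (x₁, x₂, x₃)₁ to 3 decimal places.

(-1.692, -1.646, 0.246)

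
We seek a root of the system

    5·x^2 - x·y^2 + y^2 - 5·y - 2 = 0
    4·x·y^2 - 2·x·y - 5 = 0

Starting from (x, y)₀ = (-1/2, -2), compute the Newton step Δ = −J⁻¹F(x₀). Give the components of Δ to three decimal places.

(0.200, 1.223)

At (-1/2, -2): F = (15.250, -15.000).
Jacobian J = [[10·x - y^2, -2·x·y + 2·y - 5], [4·y^2 - 2·y, 8·x·y - 2·x]].
At the point, J = [[-9.000, -11.000], [20.000, 9.000]] (det J = 139.000).
Solving J·Δ = −F gives Δ = (0.200, 1.223).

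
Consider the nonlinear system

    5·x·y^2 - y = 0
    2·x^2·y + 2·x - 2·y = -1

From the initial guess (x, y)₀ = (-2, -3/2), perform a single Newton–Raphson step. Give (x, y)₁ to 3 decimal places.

(-1.344, -1.030)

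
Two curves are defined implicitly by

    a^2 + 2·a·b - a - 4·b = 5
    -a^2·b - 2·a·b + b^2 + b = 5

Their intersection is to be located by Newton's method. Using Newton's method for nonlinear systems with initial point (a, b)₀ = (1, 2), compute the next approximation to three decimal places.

(-3.667, -14.167)

At (1, 2): F = (-9.000, -5.000).
Jacobian J = [[2·a + 2·b - 1, 2·a - 4], [-2·a·b - 2·b, -a^2 - 2·a + 2·b + 1]].
At the point, J = [[5.000, -2.000], [-8.000, 2.000]] (det J = -6.000).
Solving J·Δ = −F gives Δ = (-4.667, -16.167).
Then the next iterate is (a, b)₁ = (-3.667, -14.167).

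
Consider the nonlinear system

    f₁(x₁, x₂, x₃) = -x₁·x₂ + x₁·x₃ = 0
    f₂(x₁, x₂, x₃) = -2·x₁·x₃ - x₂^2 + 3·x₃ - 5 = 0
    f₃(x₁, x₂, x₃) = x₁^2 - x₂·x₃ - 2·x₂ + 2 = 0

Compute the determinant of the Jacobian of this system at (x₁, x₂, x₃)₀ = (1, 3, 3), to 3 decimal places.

J = [[-x₂ + x₃, -x₁, x₁], [-2·x₃, -2·x₂, -2·x₁ + 3], [2·x₁, -x₃ - 2, -x₂]].
At the point, J = [[0.000, -1.000, 1.000], [-6.000, -6.000, 1.000], [2.000, -5.000, -3.000]].
det J = 58.000.

58.000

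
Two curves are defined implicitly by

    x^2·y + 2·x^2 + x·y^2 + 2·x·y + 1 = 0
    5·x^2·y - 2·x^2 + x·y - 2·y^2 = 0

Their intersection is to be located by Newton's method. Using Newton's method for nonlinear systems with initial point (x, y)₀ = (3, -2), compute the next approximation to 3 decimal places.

At (3, -2): F = (1.000, -122.000).
Jacobian J = [[2·x·y + 4·x + y^2 + 2·y, x^2 + 2·x·y + 2·x], [10·x·y - 4·x + y, 5·x^2 + x - 4·y]].
At the point, J = [[0.000, 3.000], [-74.000, 56.000]] (det J = 222.000).
Solving J·Δ = −F gives Δ = (-1.901, -0.333).
Then the next iterate is (x, y)₁ = (1.099, -2.333).

(1.099, -2.333)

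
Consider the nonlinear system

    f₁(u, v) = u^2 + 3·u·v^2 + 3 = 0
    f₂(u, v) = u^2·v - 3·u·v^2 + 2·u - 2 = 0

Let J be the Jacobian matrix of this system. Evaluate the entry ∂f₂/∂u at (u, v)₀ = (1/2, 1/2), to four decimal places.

1.7500

∂f₂/∂u = 2·u·v - 3·v^2 + 2.
At (1/2, 1/2) this is 1.7500.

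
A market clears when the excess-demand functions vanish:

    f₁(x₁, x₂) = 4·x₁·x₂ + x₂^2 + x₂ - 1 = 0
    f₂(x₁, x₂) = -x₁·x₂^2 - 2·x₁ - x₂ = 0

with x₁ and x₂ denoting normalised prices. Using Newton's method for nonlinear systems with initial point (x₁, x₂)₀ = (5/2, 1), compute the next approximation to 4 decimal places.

At (5/2, 1): F = (11.0000, -8.5000).
Jacobian J = [[4·x₂, 4·x₁ + 2·x₂ + 1], [-x₂^2 - 2, -2·x₁·x₂ - 1]].
At the point, J = [[4.0000, 13.0000], [-3.0000, -6.0000]] (det J = 15.0000).
Solving J·Δ = −F gives Δ = (-2.9667, 0.0667).
Then the next iterate is (x₁, x₂)₁ = (-0.4667, 1.0667).

(-0.4667, 1.0667)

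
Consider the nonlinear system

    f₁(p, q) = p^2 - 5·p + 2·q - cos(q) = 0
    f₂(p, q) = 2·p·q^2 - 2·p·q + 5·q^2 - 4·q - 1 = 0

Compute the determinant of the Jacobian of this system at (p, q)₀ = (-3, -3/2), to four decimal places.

-62.5188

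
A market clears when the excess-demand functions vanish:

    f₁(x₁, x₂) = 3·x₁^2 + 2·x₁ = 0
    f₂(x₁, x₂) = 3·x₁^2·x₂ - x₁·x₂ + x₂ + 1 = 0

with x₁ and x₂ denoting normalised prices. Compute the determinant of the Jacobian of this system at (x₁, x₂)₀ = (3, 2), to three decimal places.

J = [[6·x₁ + 2, 0], [6·x₁·x₂ - x₂, 3·x₁^2 - x₁ + 1]].
At the point, J = [[20.000, 0.000], [34.000, 25.000]].
det J = 500.000.

500.000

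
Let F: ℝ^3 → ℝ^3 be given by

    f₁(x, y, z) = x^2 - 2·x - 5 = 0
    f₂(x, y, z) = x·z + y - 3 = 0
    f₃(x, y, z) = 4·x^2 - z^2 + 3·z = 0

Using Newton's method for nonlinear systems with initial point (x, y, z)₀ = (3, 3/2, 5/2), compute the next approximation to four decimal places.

(3.5000, -79.6250, 27.1250)

At (3, 3/2, 5/2): F = (-2.0000, 6.0000, 37.2500).
Jacobian J = [[2·x - 2, 0, 0], [z, 1, x], [8·x, 0, -2·z + 3]].
At the point, J = [[4.0000, 0.0000, 0.0000], [2.5000, 1.0000, 3.0000], [24.0000, 0.0000, -2.0000]] (det J = -8.0000).
Solving J·Δ = −F gives Δ = (0.5000, -81.1250, 24.6250).
Then the next iterate is (x, y, z)₁ = (3.5000, -79.6250, 27.1250).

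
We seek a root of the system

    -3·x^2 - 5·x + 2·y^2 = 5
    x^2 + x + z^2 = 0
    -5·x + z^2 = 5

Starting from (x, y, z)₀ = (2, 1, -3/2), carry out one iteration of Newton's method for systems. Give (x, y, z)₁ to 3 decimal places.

(-0.100, -1.675, -2.250)

At (2, 1, -3/2): F = (-25.000, 8.250, -12.750).
Jacobian J = [[-6·x - 5, 4·y, 0], [2·x + 1, 0, 2·z], [-5, 0, 2·z]].
At the point, J = [[-17.000, 4.000, 0.000], [5.000, 0.000, -3.000], [-5.000, 0.000, -3.000]] (det J = 120.000).
Solving J·Δ = −F gives Δ = (-2.100, -2.675, -0.750).
Then the next iterate is (x, y, z)₁ = (-0.100, -1.675, -2.250).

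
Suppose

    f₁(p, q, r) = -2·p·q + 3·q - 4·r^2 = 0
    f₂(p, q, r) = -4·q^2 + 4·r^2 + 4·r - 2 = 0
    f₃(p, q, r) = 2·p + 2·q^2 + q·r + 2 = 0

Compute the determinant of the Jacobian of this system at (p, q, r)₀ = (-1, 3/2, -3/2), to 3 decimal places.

J = [[-2·q, -2·p + 3, -8·r], [0, -8·q, 8·r + 4], [2, 4·q + r, q]].
At the point, J = [[-3.000, 5.000, 12.000], [0.000, -12.000, -8.000], [2.000, 4.500, 1.500]].
det J = 154.000.

154.000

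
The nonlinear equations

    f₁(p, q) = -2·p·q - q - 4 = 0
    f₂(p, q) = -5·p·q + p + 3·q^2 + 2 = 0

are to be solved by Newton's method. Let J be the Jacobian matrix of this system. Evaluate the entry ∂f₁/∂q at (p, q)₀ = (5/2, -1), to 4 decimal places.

-6.0000

∂f₁/∂q = -2·p - 1.
At (5/2, -1) this is -6.0000.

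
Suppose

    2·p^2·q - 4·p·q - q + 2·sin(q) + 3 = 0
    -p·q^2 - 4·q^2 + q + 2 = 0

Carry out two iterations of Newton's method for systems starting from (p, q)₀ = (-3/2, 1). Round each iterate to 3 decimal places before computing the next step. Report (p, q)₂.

(0.814, 0.739)

At (-3/2, 1): F = (14.18294, 0.500).
Jacobian J = [[4·p·q - 4·q, 2·p^2 - 4·p + 2·cos(q) - 1], [-q^2, -2·p·q - 8·q + 1]].
At the point, J = [[-10.000, 10.58060], [-1.000, -4.000]] (det J = 50.58060).
Solving J·Δ = −F gives Δ = (1.226, -0.182).
Then the next iterate is (p, q)₁ = (-0.274, 0.818).
Round to (-0.274, 0.818) and repeat: F = (4.66091, 0.32484), J = [[-4.16853, 1.61352], [-0.66912, -5.09574]].
Δ = (1.088, -0.079), so (p, q)₂ = (0.814, 0.739).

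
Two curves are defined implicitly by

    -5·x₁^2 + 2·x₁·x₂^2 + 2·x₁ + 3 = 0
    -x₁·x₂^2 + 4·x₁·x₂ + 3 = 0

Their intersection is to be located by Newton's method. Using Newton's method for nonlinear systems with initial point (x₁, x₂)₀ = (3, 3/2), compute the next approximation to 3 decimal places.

At (3, 3/2): F = (-22.500, 14.250).
Jacobian J = [[-10·x₁ + 2·x₂^2 + 2, 4·x₁·x₂], [-x₂^2 + 4·x₂, -2·x₁·x₂ + 4·x₁]].
At the point, J = [[-23.500, 18.000], [3.750, 3.000]] (det J = -138.000).
Solving J·Δ = −F gives Δ = (-2.348, -1.815).
Then the next iterate is (x₁, x₂)₁ = (0.652, -0.315).

(0.652, -0.315)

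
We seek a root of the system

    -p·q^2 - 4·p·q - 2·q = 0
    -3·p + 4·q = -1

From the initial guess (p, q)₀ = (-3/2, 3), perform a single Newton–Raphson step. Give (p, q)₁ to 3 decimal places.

At (-3/2, 3): F = (25.500, 17.500).
Jacobian J = [[-q^2 - 4·q, -2·p·q - 4·p - 2], [-3, 4]].
At the point, J = [[-21.000, 13.000], [-3.000, 4.000]] (det J = -45.000).
Solving J·Δ = −F gives Δ = (-2.789, -6.467).
Then the next iterate is (p, q)₁ = (-4.289, -3.467).

(-4.289, -3.467)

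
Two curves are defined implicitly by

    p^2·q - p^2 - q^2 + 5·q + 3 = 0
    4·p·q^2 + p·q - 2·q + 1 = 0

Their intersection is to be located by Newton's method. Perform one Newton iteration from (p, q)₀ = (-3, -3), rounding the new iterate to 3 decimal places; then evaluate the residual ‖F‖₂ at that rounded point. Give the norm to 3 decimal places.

At (-3, -3): F = (-57.000, -92.000).
Jacobian J = [[2·p·q - 2·p, p^2 - 2·q + 5], [4·q^2 + q, 8·p·q + p - 2]].
At the point, J = [[24.000, 20.000], [33.000, 67.000]] (det J = 948.000).
Solving J·Δ = −F gives Δ = (2.088, 0.345).
Then the next iterate is (p, q)₁ = (-0.912, -2.655).
Re-evaluating at (-0.912, -2.655): F = (-20.36405, -16.98348), so ‖F‖₂ = 26.517.

26.517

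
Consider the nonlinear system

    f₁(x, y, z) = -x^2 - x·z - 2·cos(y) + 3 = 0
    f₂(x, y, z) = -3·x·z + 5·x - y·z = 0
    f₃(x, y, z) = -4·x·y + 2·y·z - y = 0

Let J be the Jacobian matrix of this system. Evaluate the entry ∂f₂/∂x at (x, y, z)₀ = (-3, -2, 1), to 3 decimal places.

2.000

∂f₂/∂x = -3·z + 5.
At (-3, -2, 1) this is 2.000.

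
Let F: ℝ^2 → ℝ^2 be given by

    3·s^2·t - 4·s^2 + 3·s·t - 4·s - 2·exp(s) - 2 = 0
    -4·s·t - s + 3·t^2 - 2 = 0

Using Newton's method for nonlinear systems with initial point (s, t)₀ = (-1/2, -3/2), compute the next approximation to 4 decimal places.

(-1.2600, -1.7215)

At (-1/2, -3/2): F = (-1.088061, 2.2500).
Jacobian J = [[6·s·t - 8·s + 3·t - 2·exp(s) - 4, 3·s^2 + 3·s], [-4·t - 1, -4·s + 6·t]].
At the point, J = [[-1.213061, -0.7500], [5.0000, -7.0000]] (det J = 12.241429).
Solving J·Δ = −F gives Δ = (-0.7600, -0.2215).
Then the next iterate is (s, t)₁ = (-1.2600, -1.7215).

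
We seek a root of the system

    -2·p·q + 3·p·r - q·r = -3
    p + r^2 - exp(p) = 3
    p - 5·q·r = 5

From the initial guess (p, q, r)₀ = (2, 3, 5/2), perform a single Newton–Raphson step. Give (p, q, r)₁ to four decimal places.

(0.3640, 1.6243, 0.8373)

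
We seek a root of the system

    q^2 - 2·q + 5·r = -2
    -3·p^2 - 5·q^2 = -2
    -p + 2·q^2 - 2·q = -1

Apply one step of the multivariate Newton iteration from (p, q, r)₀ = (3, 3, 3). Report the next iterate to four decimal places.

At (3, 3, 3): F = (20.0000, -70.0000, 10.0000).
Jacobian J = [[0, 2·q - 2, 5], [-6·p, -10·q, 0], [-1, 4·q - 2, 0]].
At the point, J = [[0.0000, 4.0000, 5.0000], [-18.0000, -30.0000, 0.0000], [-1.0000, 10.0000, 0.0000]] (det J = -1050.0000).
Solving J·Δ = −F gives Δ = (-1.9048, -1.1905, -3.0476).
Then the next iterate is (p, q, r)₁ = (1.0952, 1.8095, -0.0476).

(1.0952, 1.8095, -0.0476)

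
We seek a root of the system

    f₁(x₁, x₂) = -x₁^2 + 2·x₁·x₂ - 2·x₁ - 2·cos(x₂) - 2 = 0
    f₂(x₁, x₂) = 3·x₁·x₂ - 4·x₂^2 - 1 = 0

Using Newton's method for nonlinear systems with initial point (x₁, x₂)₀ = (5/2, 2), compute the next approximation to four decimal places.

(4.7183, 3.3306)

At (5/2, 2): F = (-2.417706, -2.0000).
Jacobian J = [[-2·x₁ + 2·x₂ - 2, 2·x₁ + 2·sin(x₂)], [3·x₂, 3·x₁ - 8·x₂]].
At the point, J = [[-3.0000, 6.818595], [6.0000, -8.5000]] (det J = -15.411569).
Solving J·Δ = −F gives Δ = (2.2183, 1.3306).
Then the next iterate is (x₁, x₂)₁ = (4.7183, 3.3306).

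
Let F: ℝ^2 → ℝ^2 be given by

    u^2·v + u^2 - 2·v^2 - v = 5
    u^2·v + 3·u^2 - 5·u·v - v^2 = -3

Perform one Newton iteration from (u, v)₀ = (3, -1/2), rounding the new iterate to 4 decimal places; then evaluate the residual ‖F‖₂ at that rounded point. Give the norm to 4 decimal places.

8.3621

At (3, -1/2): F = (-0.5000, 32.7500).
Jacobian J = [[2·u·v + 2·u, u^2 - 4·v - 1], [2·u·v + 6·u - 5·v, u^2 - 5·u - 2·v]].
At the point, J = [[3.0000, 10.0000], [17.5000, -5.0000]] (det J = -190.0000).
Solving J·Δ = −F gives Δ = (-1.7105, 0.5632).
Then the next iterate is (u, v)₁ = (1.2895, 0.0632).
Re-evaluating at (1.2895, 0.0632): F = (-3.303289, 7.682044), so ‖F‖₂ = 8.3621.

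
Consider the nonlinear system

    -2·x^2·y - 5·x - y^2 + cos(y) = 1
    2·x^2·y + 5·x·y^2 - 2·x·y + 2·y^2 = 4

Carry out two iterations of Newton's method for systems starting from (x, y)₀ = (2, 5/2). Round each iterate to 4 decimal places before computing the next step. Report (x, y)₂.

(-1.0278, 3.2306)

At (2, 5/2): F = (-38.051144, 81.0000).
Jacobian J = [[-4·x·y - 5, -2·x^2 - 2·y - sin(y)], [4·x·y + 5·y^2 - 2·y, 2·x^2 + 10·x·y - 2·x + 4·y]].
At the point, J = [[-25.0000, -13.598472], [46.2500, 64.0000]] (det J = -971.070663).
Solving J·Δ = −F gives Δ = (-1.3735, -0.2730).
Then the next iterate is (x, y)₁ = (0.6265, 2.2270).
Round to (0.6265, 2.2270) and repeat: F = (-11.450347, 20.412557), J = [[-10.580862, -6.031319], [25.924507, 22.392159]].
Δ = (-1.6543, 1.0036), so (x, y)₂ = (-1.0278, 3.2306).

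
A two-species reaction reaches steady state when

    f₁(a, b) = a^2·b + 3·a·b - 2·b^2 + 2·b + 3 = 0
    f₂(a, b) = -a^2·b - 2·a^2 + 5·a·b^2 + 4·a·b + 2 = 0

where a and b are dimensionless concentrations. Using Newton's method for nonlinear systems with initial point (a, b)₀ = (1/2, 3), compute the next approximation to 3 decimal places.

(0.217, 2.133)

At (1/2, 3): F = (-3.750, 29.250).
Jacobian J = [[2·a·b + 3·b, a^2 + 3·a - 4·b + 2], [-2·a·b - 4·a + 5·b^2 + 4·b, -a^2 + 10·a·b + 4·a]].
At the point, J = [[12.000, -8.250], [52.000, 16.750]] (det J = 630.000).
Solving J·Δ = −F gives Δ = (-0.283, -0.867).
Then the next iterate is (a, b)₁ = (0.217, 2.133).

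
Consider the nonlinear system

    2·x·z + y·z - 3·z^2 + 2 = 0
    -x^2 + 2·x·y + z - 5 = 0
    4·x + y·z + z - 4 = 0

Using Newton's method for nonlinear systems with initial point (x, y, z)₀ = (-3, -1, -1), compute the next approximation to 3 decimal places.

(1.192, -0.231, -4.154)

At (-3, -1, -1): F = (6.000, -9.000, -16.000).
Jacobian J = [[2·z, z, 2·x + y - 6·z], [-2·x + 2·y, 2·x, 1], [4, z, y + 1]].
At the point, J = [[-2.000, -1.000, -1.000], [4.000, -6.000, 1.000], [4.000, -1.000, 0.000]] (det J = -26.000).
Solving J·Δ = −F gives Δ = (4.192, 0.769, -3.154).
Then the next iterate is (x, y, z)₁ = (1.192, -0.231, -4.154).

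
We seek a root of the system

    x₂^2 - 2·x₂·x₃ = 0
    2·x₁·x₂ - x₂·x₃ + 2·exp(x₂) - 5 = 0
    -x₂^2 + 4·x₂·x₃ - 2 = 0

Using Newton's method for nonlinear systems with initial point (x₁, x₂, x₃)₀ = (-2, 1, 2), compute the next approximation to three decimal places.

(-0.077, 1.500, 0.000)

At (-2, 1, 2): F = (-3.000, -5.56344, 5.000).
Jacobian J = [[0, 2·x₂ - 2·x₃, -2·x₂], [2·x₂, 2·x₁ - x₃ + 2·exp(x₂), -x₂], [0, -2·x₂ + 4·x₃, 4·x₂]].
At the point, J = [[0.000, -2.000, -2.000], [2.000, -0.56344, -1.000], [0.000, 6.000, 4.000]] (det J = -8.000).
Solving J·Δ = −F gives Δ = (1.923, 0.500, -2.000).
Then the next iterate is (x₁, x₂, x₃)₁ = (-0.077, 1.500, 0.000).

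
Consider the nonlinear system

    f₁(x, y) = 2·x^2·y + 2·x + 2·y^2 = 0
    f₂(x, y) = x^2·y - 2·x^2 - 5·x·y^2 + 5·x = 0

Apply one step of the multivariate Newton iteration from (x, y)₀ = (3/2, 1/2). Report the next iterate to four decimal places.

At (3/2, 1/2): F = (5.7500, 2.2500).
Jacobian J = [[4·x·y + 2, 2·x^2 + 4·y], [2·x·y - 4·x - 5·y^2 + 5, x^2 - 10·x·y]].
At the point, J = [[5.0000, 6.5000], [-0.7500, -5.2500]] (det J = -21.3750).
Solving J·Δ = −F gives Δ = (-2.0965, 0.7281).
Then the next iterate is (x, y)₁ = (-0.5965, 1.2281).

(-0.5965, 1.2281)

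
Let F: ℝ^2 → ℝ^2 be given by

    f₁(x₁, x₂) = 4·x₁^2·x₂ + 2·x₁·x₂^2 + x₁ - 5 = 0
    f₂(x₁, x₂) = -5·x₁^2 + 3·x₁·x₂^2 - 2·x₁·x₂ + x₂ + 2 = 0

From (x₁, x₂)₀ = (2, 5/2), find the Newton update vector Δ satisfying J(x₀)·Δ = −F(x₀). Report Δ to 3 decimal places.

(-0.744, -0.617)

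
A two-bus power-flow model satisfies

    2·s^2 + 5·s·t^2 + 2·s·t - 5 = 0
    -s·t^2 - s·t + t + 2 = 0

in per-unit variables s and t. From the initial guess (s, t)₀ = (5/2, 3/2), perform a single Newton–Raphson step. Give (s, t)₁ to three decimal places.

At (5/2, 3/2): F = (43.125, -5.875).
Jacobian J = [[4·s + 5·t^2 + 2·t, 10·s·t + 2·s], [-t^2 - t, -2·s·t - s + 1]].
At the point, J = [[24.250, 42.500], [-3.750, -9.000]] (det J = -58.875).
Solving J·Δ = −F gives Δ = (-2.351, 0.327).
Then the next iterate is (s, t)₁ = (0.149, 1.827).

(0.149, 1.827)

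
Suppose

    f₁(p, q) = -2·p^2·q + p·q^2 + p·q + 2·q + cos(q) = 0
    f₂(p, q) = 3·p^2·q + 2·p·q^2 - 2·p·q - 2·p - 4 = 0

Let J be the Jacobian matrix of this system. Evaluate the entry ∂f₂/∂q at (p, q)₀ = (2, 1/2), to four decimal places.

∂f₂/∂q = 3·p^2 + 4·p·q - 2·p.
At (2, 1/2) this is 12.0000.

12.0000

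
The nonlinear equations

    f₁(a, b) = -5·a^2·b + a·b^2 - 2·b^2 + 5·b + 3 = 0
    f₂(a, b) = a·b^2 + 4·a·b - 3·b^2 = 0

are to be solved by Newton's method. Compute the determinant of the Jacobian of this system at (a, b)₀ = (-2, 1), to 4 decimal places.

J = [[-10·a·b + b^2, -5·a^2 + 2·a·b - 4·b + 5], [b^2 + 4·b, 2·a·b + 4·a - 6·b]].
At the point, J = [[21.0000, -23.0000], [5.0000, -18.0000]].
det J = -263.0000.

-263.0000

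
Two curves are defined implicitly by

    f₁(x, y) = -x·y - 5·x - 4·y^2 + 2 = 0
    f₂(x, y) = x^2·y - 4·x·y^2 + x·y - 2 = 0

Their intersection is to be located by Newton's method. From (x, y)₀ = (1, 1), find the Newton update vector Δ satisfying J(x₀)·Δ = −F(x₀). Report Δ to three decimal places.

(-0.444, -0.593)

At (1, 1): F = (-8.000, -4.000).
Jacobian J = [[-y - 5, -x - 8·y], [2·x·y - 4·y^2 + y, x^2 - 8·x·y + x]].
At the point, J = [[-6.000, -9.000], [-1.000, -6.000]] (det J = 27.000).
Solving J·Δ = −F gives Δ = (-0.444, -0.593).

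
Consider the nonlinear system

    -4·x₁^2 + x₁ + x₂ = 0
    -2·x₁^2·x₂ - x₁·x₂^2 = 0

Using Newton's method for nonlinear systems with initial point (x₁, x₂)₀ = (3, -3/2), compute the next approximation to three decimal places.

At (3, -3/2): F = (-34.500, 20.250).
Jacobian J = [[-8·x₁ + 1, 1], [-4·x₁·x₂ - x₂^2, -2·x₁^2 - 2·x₁·x₂]].
At the point, J = [[-23.000, 1.000], [15.750, -9.000]] (det J = 191.250).
Solving J·Δ = −F gives Δ = (-1.518, -0.406).
Then the next iterate is (x₁, x₂)₁ = (1.482, -1.906).

(1.482, -1.906)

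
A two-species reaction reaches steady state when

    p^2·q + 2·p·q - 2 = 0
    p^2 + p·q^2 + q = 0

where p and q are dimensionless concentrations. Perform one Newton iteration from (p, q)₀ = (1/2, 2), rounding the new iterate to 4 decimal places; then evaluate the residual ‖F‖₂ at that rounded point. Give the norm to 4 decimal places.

2.0340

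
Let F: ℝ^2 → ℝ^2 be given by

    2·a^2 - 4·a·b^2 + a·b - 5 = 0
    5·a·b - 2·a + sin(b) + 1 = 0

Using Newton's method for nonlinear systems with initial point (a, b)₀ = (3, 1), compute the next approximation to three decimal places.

(1.571, 0.578)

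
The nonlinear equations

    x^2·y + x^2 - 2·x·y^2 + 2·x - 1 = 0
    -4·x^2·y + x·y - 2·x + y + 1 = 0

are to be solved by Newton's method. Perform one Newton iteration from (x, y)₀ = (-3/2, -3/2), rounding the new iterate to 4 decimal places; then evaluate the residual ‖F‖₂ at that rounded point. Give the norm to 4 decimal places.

4.7476

At (-3/2, -3/2): F = (1.6250, 18.2500).
Jacobian J = [[2·x·y + 2·x - 2·y^2 + 2, x^2 - 4·x·y], [-8·x·y + y - 2, -4·x^2 + x + 1]].
At the point, J = [[-1.0000, -6.7500], [-21.5000, -9.5000]] (det J = -135.6250).
Solving J·Δ = −F gives Δ = (0.7945, 0.1230).
Then the next iterate is (x, y)₁ = (-0.7055, -1.3770).
Re-evaluating at (-0.7055, -1.3770): F = (0.076794, 4.746972), so ‖F‖₂ = 4.7476.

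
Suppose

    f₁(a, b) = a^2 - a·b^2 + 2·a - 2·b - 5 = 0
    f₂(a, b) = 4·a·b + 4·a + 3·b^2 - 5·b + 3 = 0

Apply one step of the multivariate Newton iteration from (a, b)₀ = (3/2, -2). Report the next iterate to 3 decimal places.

At (3/2, -2): F = (-1.750, 19.000).
Jacobian J = [[2·a - b^2 + 2, -2·a·b - 2], [4·b + 4, 4·a + 6·b - 5]].
At the point, J = [[1.000, 4.000], [-4.000, -11.000]] (det J = 5.000).
Solving J·Δ = −F gives Δ = (11.350, -2.400).
Then the next iterate is (a, b)₁ = (12.850, -4.400).

(12.850, -4.400)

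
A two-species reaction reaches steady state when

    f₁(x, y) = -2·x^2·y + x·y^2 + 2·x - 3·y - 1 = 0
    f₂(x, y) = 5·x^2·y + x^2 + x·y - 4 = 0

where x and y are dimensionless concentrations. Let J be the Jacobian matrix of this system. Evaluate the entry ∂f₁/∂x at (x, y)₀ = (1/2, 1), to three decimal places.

1.000

∂f₁/∂x = -4·x·y + y^2 + 2.
At (1/2, 1) this is 1.000.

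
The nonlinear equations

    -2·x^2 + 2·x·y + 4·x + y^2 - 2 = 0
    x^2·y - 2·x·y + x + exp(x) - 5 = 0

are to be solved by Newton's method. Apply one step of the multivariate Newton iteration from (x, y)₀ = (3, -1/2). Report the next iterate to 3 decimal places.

At (3, -1/2): F = (-10.750, 16.58554).
Jacobian J = [[-4·x + 2·y + 4, 2·x + 2·y], [2·x·y - 2·y + exp(x) + 1, x^2 - 2·x]].
At the point, J = [[-9.000, 5.000], [19.08554, 3.000]] (det J = -122.42768).
Solving J·Δ = −F gives Δ = (-0.941, 0.457).
Then the next iterate is (x, y)₁ = (2.059, -0.043).

(2.059, -0.043)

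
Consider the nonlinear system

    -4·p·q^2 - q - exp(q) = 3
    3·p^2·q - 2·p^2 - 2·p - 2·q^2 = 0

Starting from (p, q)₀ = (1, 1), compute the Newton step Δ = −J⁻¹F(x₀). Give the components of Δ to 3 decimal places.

At (1, 1): F = (-10.71828, -3.000).
Jacobian J = [[-4·q^2, -8·p·q - exp(q) - 1], [6·p·q - 4·p - 2, 3·p^2 - 4·q]].
At the point, J = [[-4.000, -11.71828], [0.000, -1.000]] (det J = 4.000).
Solving J·Δ = −F gives Δ = (6.109, -3.000).

(6.109, -3.000)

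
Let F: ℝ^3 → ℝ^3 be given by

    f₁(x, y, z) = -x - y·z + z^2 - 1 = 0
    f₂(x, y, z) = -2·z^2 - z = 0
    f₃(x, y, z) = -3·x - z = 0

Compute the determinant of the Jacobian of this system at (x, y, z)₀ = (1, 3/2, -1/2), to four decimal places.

J = [[-1, -z, -y + 2·z], [0, 0, -4·z - 1], [-3, 0, -1]].
At the point, J = [[-1.0000, 0.5000, -2.5000], [0.0000, 0.0000, 1.0000], [-3.0000, 0.0000, -1.0000]].
det J = -1.5000.

-1.5000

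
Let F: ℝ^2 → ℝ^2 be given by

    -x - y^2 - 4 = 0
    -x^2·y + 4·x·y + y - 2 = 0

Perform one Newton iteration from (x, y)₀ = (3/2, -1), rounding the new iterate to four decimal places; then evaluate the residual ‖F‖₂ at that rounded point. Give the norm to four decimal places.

At (3/2, -1): F = (-6.5000, -6.7500).
Jacobian J = [[-1, -2·y], [-2·x·y + 4·y, -x^2 + 4·x + 1]].
At the point, J = [[-1.0000, 2.0000], [-1.0000, 4.7500]] (det J = -2.7500).
Solving J·Δ = −F gives Δ = (-6.3182, 0.0909).
Then the next iterate is (x, y)₁ = (-4.8182, -0.9091).
Re-evaluating at (-4.8182, -0.9091): F = (-0.008263, 35.716606), so ‖F‖₂ = 35.7166.

35.7166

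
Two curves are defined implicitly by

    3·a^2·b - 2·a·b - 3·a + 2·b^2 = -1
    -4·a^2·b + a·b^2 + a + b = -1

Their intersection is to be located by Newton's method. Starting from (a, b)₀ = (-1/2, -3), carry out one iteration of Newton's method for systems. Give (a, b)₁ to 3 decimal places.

(-0.806, -1.871)

At (-1/2, -3): F = (15.250, -4.000).
Jacobian J = [[6·a·b - 2·b - 3, 3·a^2 - 2·a + 4·b], [-8·a·b + b^2 + 1, -4·a^2 + 2·a·b + 1]].
At the point, J = [[12.000, -10.250], [-2.000, 3.000]] (det J = 15.500).
Solving J·Δ = −F gives Δ = (-0.306, 1.129).
Then the next iterate is (a, b)₁ = (-0.806, -1.871).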